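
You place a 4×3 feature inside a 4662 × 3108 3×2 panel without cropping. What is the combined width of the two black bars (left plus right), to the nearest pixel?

Since 1.333 < 1.500, the feature is height-limited.
That makes the image 4144.00 px wide (3108 × 4/3).
Leftover width: 4662 − 4144.00 = 518.00 px.

518 px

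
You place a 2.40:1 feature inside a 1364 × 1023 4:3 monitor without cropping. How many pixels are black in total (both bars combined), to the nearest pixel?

2.40:1 is wider than 4:3, so it spans the full width.
That makes the image 568.3333 px tall (1364 / 2.400).
1023 − 568.3333 = 454.6667 px of bars.
Across the 1364-px span: 454.6667 × 1364 ≈ 620165 px.

620165 pixels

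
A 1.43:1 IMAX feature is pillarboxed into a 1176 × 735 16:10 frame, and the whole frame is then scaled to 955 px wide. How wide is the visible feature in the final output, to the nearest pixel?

Fitted into 1176×735, the feature spans the height; its width is 735 × 1.430 ≈ 1051.05 px.
Resizing to 955 px wide multiplies everything by 0.8121: 1051.05 → 853.53 px.

854 px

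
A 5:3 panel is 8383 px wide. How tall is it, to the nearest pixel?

5030 px

8383 × 3/5 = 5029.80.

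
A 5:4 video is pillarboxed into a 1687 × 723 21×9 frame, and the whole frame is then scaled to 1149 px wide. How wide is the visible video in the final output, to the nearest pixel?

In the 1687×723 frame the video fills the height: width = 723 × 5/4 ≈ 903.75 px.
Scaling 1687 → 1149 is ×0.6811, so the width becomes 903.75 × 0.6811 ≈ 615.54 px.

616 px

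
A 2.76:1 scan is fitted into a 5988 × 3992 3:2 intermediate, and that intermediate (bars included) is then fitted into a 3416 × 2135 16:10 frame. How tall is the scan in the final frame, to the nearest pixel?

1160 px

2.76:1 in 5988×3992: fills the width, so the scan is 5988.00 × 2169.57.
Second fit — the 3:2 canvas into 3416×2135 spans the height: 3202.50 × 2135.00 (×0.5348 from 5988×3992).
The scan scales with it: height 2169.57 × 0.5348 ≈ 1160.33.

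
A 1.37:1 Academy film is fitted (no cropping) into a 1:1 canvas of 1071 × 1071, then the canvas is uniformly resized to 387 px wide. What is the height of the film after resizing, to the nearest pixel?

Fitted into 1071×1071, the film spans the width; its height is 1071 / 1.370 ≈ 781.75 px.
The frame scales by 387/1071 = 0.3613; 781.75 × 0.3613 ≈ 282.48 px.

282 px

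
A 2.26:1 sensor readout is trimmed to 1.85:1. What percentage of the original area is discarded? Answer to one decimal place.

1.85:1 is narrower than 2.26:1, so the crop keeps the full height and trims the width.
(1.850)/(2.260) ≈ 0.819 of the area survives, leaving 18.14% discarded.

18.1%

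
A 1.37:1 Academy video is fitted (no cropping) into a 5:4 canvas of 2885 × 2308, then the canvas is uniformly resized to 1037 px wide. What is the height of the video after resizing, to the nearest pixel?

In the 2885×2308 frame the video fills the width: height = 2885 / 1.370 ≈ 2105.84 px.
Resizing to 1037 px wide multiplies everything by 0.3594: 2105.84 → 756.93 px.

757 px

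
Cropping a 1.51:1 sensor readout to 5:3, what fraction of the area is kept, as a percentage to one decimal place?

90.6%

Going from 1.51:1 to 5:3 means cutting height while keeping width.
(1.510)/(1.667) ≈ 0.906 of the area survives.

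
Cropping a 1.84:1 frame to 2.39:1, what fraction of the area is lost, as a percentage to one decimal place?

23.0%

The width stays; only height is cut (since 2.39:1 is wider than 1.84:1).
(1.840)/(2.390) ≈ 0.770 of the area survives, leaving 23.01% discarded.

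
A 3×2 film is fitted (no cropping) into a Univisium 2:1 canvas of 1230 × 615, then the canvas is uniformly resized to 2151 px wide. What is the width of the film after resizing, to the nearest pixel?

At 1230×615 the film is height-limited, so width = 615 × 3/2 ≈ 922.50 px.
The frame scales by 2151/1230 = 1.7488; 922.50 × 1.7488 ≈ 1613.25 px.

1613 px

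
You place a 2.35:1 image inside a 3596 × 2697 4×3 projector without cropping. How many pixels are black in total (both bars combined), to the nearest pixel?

4195767 pixels

Since 2.350 > 1.333, the image is width-limited.
That makes the image 1530.2128 px tall (3596 / 2.350).
2697 − 1530.2128 = 1166.7872 px of bars.
Across the 3596-px span: 1166.7872 × 3596 ≈ 4195767 px.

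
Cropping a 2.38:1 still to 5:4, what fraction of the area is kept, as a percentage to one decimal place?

5:4 is narrower than 2.38:1, so the crop keeps the full height and trims the width.
Area ratio = (1.250)/(2.380) = 52.52% retained.

52.5%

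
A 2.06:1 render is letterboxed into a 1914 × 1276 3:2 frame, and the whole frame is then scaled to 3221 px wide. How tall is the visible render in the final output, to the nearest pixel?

At 1914×1276 the render is width-limited, so height = 1914 / 2.060 ≈ 929.13 px.
Resizing to 3221 px wide multiplies everything by 1.6829: 929.13 → 1563.59 px.

1564 px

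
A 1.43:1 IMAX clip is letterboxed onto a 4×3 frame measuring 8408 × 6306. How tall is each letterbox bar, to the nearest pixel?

Since 1.430 > 1.333, the clip is width-limited.
That makes the image 5879.72 px tall (8408 / 1.430).
Leftover height: 6306 − 5879.72 = 426.28 px → 213.14 each side.

213 px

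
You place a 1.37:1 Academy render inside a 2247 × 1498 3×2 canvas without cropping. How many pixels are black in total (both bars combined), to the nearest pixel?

291721 pixels

1.37:1 Academy is narrower than 3×2, so it spans the full height.
Content width = 1498 × 1.370 ≈ 2052.2600 px.
Leftover width: 2247 − 2052.2600 = 194.7400 px.
That's 194.7400 × 1498 ≈ 291721 black pixels.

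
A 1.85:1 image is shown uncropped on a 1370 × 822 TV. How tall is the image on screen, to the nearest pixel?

741 px

1.85:1 is wider than 5:3, so it spans the full width.
The image is 1370 / 1.850 ≈ 740.54 px tall.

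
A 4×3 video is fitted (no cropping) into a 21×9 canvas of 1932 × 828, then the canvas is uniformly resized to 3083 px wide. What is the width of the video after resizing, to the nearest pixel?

1762 px

In the 1932×828 frame the video fills the height: width = 828 × 4/3 ≈ 1104.00 px.
The frame scales by 3083/1932 = 1.5958; 1104.00 × 1.5958 ≈ 1761.71 px.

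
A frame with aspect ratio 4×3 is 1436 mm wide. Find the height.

1077 mm

Height = 1436·3/4 = 1077.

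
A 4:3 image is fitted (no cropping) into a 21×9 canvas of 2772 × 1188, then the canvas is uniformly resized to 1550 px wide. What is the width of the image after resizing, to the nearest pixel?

In the 2772×1188 frame the image fills the height: width = 1188 × 4/3 ≈ 1584.00 px.
Scaling 2772 → 1550 is ×0.5592, so the width becomes 1584.00 × 0.5592 ≈ 885.71 px.

886 px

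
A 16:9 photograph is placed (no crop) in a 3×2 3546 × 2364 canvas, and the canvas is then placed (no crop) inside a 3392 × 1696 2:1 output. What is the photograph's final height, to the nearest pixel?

1431 px

Inside the 3546×2364 canvas the photograph is width-limited at 3546.00 × 1994.62.
Second fit — the 3×2 canvas into 3392×1696 spans the height: 2544.00 × 1696.00 (×0.7174 from 3546×2364).
Applying the same ×0.7174: 1994.62 → 1431.00.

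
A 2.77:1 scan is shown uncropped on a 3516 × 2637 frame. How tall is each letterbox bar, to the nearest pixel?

Since 2.770 > 1.333, the scan is width-limited.
The scan is 3516 / 2.770 ≈ 1269.31 px tall.
Leftover height: 2637 − 1269.31 = 1367.69 px → 683.84 each side.

684 px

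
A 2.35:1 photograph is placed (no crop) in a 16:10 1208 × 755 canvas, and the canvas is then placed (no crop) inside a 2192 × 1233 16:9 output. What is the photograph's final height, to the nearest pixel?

First fit — 2.35:1 into 1208×755 spans the width: 1208.00 × 514.04.
16:10 in 2192×1233: fills the height, so the intermediate becomes 1972.80 × 1233.00 — a scale of ×1.6331.
So the photograph's height is 514.04 × 1.6331 ≈ 839.49.

839 px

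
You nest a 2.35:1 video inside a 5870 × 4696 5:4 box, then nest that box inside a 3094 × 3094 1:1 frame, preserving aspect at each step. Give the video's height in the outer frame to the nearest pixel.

First fit — 2.35:1 into 5870×4696 spans the width: 5870.00 × 2497.87.
The 5:4 canvas is width-limited in 3094×3094, giving 3094.00 × 2475.20; scale factor 0.5271.
So the video's height is 2497.87 × 0.5271 ≈ 1316.60.

1317 px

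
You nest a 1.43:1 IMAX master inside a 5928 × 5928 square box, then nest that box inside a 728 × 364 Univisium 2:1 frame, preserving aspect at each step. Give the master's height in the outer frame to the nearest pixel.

First fit — 1.43:1 IMAX into 5928×5928 spans the width: 5928.00 × 4145.45.
The square canvas is height-limited in 728×364, giving 364.00 × 364.00; scale factor 0.0614.
Applying the same ×0.0614: 4145.45 → 254.55.

255 px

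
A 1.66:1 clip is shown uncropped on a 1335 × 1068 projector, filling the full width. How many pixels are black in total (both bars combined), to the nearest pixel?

That makes the image 804.2169 px tall (1335 / 1.660).
Leftover height: 1068 − 804.2169 = 263.7831 px.
Across the 1335-px span: 263.7831 × 1335 ≈ 352150 px.

352150 pixels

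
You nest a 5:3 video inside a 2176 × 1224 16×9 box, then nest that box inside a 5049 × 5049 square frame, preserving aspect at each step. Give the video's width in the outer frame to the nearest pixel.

Inside the 2176×1224 canvas the video is height-limited at 2040.00 × 1224.00.
The 16×9 canvas is width-limited in 5049×5049, giving 5049.00 × 2840.06; scale factor 2.3203.
The video scales with it: width 2040.00 × 2.3203 ≈ 4733.44.

4733 px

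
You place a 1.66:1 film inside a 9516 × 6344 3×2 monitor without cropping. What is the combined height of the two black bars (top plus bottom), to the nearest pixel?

611 px

Since 1.660 > 1.500, the film is width-limited.
The film is 9516 / 1.660 ≈ 5732.53 px tall.
Leftover height: 6344 − 5732.53 = 611.47 px.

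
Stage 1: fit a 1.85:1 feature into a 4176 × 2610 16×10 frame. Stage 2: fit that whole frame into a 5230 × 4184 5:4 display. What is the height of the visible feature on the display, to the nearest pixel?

First fit — 1.85:1 into 4176×2610 spans the width: 4176.00 × 2257.30.
16×10 in 5230×4184: fills the width, so the intermediate becomes 5230.00 × 3268.75 — a scale of ×1.2524.
The feature scales with it: height 2257.30 × 1.2524 ≈ 2827.03.

2827 px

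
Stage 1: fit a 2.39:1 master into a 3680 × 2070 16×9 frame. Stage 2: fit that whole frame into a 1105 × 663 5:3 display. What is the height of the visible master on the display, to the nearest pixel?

First fit — 2.39:1 into 3680×2070 spans the width: 3680.00 × 1539.75.
The 16×9 canvas is width-limited in 1105×663, giving 1105.00 × 621.56; scale factor 0.3003.
The master scales with it: height 1539.75 × 0.3003 ≈ 462.34.

462 px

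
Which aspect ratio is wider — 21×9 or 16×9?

21×9 = 2.333 and 16×9 = 1.778; 2.333 > 1.778.

21×9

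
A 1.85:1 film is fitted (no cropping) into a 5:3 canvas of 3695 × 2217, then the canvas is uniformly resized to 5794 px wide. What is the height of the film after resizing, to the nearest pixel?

At 3695×2217 the film is width-limited, so height = 3695 / 1.850 ≈ 1997.30 px.
The frame scales by 5794/3695 = 1.5681; 1997.30 × 1.5681 ≈ 3131.89 px.

3132 px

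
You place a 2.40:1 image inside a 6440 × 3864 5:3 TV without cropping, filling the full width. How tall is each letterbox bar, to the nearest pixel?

590 px

That makes the image 2683.33 px tall (6440 / 2.400).
3864 − 2683.33 = 1180.67 px of bars (590.33 each).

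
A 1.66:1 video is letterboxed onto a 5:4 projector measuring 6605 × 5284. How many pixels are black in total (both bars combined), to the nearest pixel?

1.66:1 is wider than 5:4, so it spans the full width.
The video is 6605 / 1.660 ≈ 3978.9157 px tall.
Black = 5284 − 3978.9157 = 1305.0843 px.
Across the 6605-px span: 1305.0843 × 6605 ≈ 8620082 px.

8620082 pixels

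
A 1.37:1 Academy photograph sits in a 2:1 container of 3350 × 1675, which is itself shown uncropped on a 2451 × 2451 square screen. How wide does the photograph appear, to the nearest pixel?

1679 px

1.37:1 Academy in 3350×1675: fills the height, so the photograph is 2294.75 × 1675.00.
Second fit — the 2:1 canvas into 2451×2451 spans the width: 2451.00 × 1225.50 (×0.7316 from 3350×1675).
The photograph scales with it: width 2294.75 × 0.7316 ≈ 1678.93.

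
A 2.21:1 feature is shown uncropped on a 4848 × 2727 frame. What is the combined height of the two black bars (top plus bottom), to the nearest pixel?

Since 2.210 > 1.778, the feature is width-limited.
That makes the image 2193.67 px tall (4848 / 2.210).
2727 − 2193.67 = 533.33 px of bars.

533 px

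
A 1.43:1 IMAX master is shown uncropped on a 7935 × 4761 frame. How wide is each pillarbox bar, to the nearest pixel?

1.43:1 IMAX (1.430) < 5:3 (1.667), so the master fills the height.
That makes the image 6808.23 px wide (4761 × 1.430).
Leftover width: 7935 − 6808.23 = 1126.77 px → 563.38 each side.

563 px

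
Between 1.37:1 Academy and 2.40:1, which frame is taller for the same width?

1.37:1 Academy

1.37 and 2.4; 2.4 > 1.37. The smaller width-to-height ratio is the taller frame.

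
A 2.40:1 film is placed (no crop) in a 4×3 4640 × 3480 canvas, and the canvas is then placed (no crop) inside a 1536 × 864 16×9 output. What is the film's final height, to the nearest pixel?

480 px

First fit — 2.40:1 into 4640×3480 spans the width: 4640.00 × 1933.33.
The 4×3 canvas is height-limited in 1536×864, giving 1152.00 × 864.00; scale factor 0.2483.
Applying the same ×0.2483: 1933.33 → 480.00.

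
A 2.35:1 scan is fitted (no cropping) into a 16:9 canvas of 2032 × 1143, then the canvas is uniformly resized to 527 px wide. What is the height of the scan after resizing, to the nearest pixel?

At 2032×1143 the scan is width-limited, so height = 2032 / 2.350 ≈ 864.68 px.
Resizing to 527 px wide multiplies everything by 0.2594: 864.68 → 224.26 px.

224 px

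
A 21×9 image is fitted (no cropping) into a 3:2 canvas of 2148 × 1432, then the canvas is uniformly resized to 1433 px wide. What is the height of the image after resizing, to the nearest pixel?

Fitted into 2148×1432, the image spans the width; its height is 2148 × 9/21 ≈ 920.57 px.
Resizing to 1433 px wide multiplies everything by 0.6671: 920.57 → 614.14 px.

614 px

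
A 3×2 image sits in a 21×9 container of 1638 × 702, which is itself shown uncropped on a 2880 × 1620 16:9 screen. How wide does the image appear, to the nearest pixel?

1851 px

3×2 in 1638×702: fills the height, so the image is 1053.00 × 702.00.
21×9 in 2880×1620: fills the width, so the intermediate becomes 2880.00 × 1234.29 — a scale of ×1.7582.
So the image's width is 1053.00 × 1.7582 ≈ 1851.43.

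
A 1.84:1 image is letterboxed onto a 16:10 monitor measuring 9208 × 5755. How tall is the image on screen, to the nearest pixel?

1.84:1 (1.840) > 16:10 (1.600), so the image fills the width.
That makes the image 5004.35 px tall (9208 / 1.840).

5004 px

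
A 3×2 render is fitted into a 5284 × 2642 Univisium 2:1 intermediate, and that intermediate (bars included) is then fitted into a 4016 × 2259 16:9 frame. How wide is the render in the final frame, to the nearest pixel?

3×2 in 5284×2642: fills the height, so the render is 3963.00 × 2642.00.
Second fit — the Univisium 2:1 canvas into 4016×2259 spans the width: 4016.00 × 2008.00 (×0.7600 from 5284×2642).
Applying the same ×0.7600: 3963.00 → 3012.00.

3012 px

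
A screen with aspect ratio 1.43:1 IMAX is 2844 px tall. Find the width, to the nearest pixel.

4067 px

Width = 2844 × 1.430 = 4066.92.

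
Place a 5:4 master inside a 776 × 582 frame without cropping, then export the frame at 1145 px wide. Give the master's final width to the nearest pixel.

Fitted into 776×582, the master spans the height; its width is 582 × 5/4 ≈ 727.50 px.
The frame scales by 1145/776 = 1.4755; 727.50 × 1.4755 ≈ 1073.44 px.

1073 px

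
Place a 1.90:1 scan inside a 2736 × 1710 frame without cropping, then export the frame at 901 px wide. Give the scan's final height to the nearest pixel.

Fitted into 2736×1710, the scan spans the width; its height is 2736 / 1.900 ≈ 1440.00 px.
Scaling 2736 → 901 is ×0.3293, so the height becomes 1440.00 × 0.3293 ≈ 474.21 px.

474 px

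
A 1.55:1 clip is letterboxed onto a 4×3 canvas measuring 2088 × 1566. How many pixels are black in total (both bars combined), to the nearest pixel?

1.55:1 is wider than 4×3, so it spans the full width.
Content height = 2088 / 1.550 ≈ 1347.0968 px.
Black = 1566 − 1347.0968 = 218.9032 px.
That's 218.9032 × 2088 ≈ 457070 black pixels.

457070 pixels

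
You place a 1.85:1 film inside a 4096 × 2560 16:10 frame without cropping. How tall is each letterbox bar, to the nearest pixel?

Since 1.850 > 1.600, the film is width-limited.
Content height = 4096 / 1.850 ≈ 2214.05 px.
Black = 2560 − 2214.05 = 345.95 px, or 172.97 per bar.

173 px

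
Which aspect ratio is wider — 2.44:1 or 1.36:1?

2.44:1

2.44 and 1.36; 2.44 > 1.36.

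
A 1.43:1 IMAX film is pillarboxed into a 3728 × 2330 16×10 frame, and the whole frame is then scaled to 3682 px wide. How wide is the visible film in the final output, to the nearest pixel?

In the 3728×2330 frame the film fills the height: width = 2330 × 1.430 ≈ 3331.90 px.
The frame scales by 3682/3728 = 0.9877; 3331.90 × 0.9877 ≈ 3290.79 px.

3291 px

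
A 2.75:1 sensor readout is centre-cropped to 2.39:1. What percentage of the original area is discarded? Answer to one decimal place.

Going from 2.75:1 to 2.39:1 means cutting width while keeping height.
Fraction kept = (2.390)/(2.750) ≈ 86.91%, so 13.09% is lost.

13.1%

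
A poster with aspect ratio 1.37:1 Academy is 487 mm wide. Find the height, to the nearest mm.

487 / 1.370 = 355.47.

355 mm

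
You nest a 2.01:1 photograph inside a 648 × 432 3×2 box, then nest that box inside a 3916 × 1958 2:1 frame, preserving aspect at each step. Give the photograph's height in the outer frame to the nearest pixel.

2.01:1 in 648×432: fills the width, so the photograph is 648.00 × 322.39.
3×2 in 3916×1958: fills the height, so the intermediate becomes 2937.00 × 1958.00 — a scale of ×4.5324.
The photograph scales with it: height 322.39 × 4.5324 ≈ 1461.19.

1461 px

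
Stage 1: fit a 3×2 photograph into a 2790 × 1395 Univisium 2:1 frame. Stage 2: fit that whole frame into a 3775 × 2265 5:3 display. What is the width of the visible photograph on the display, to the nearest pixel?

2831 px

First fit — 3×2 into 2790×1395 spans the height: 2092.50 × 1395.00.
Second fit — the Univisium 2:1 canvas into 3775×2265 spans the width: 3775.00 × 1887.50 (×1.3530 from 2790×1395).
So the photograph's width is 2092.50 × 1.3530 ≈ 2831.25.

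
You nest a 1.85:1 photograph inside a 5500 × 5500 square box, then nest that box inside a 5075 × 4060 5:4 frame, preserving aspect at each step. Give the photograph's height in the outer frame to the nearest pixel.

1.85:1 in 5500×5500: fills the width, so the photograph is 5500.00 × 2972.97.
square in 5075×4060: fills the height, so the intermediate becomes 4060.00 × 4060.00 — a scale of ×0.7382.
Applying the same ×0.7382: 2972.97 → 2194.59.

2195 px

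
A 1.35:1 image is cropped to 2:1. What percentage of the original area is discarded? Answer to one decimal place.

32.5%

The width stays; only height is cut (since 2:1 is wider than 1.35:1).
Area ratio = (1.350)/(2.000) = 67.50%; the remaining 32.50% is cropped out.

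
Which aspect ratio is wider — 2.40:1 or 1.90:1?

2.40:1

2.4 and 1.9; 2.4 > 1.9.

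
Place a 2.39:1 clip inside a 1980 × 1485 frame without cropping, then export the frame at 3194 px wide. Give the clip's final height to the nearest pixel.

In the 1980×1485 frame the clip fills the width: height = 1980 / 2.390 ≈ 828.45 px.
The frame scales by 3194/1980 = 1.6131; 828.45 × 1.6131 ≈ 1336.40 px.

1336 px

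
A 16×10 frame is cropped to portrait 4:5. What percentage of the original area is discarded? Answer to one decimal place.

50.0%

The height stays; only width is cut (since portrait 4:5 is narrower than 16×10).
Fraction kept = (0.800)/(1.600) ≈ 50.00%, so 50.00% is lost.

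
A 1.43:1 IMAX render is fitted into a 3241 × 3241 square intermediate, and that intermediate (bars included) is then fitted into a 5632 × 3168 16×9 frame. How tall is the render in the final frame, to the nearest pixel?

2215 px

First fit — 1.43:1 IMAX into 3241×3241 spans the width: 3241.00 × 2266.43.
Second fit — the square canvas into 5632×3168 spans the height: 3168.00 × 3168.00 (×0.9775 from 3241×3241).
The render scales with it: height 2266.43 × 0.9775 ≈ 2215.38.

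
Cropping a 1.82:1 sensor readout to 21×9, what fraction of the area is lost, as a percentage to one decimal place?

22.0%

21×9 is wider than 1.82:1, so the crop keeps the full width and trims the height.
Fraction kept = (1.820)/(2.333) ≈ 78.00%, so 22.00% is lost.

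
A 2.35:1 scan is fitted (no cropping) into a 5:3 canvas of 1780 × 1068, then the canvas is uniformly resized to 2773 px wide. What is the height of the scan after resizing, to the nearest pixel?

1180 px

In the 1780×1068 frame the scan fills the width: height = 1780 / 2.350 ≈ 757.45 px.
Scaling 1780 → 2773 is ×1.5579, so the height becomes 757.45 × 1.5579 ≈ 1180.00 px.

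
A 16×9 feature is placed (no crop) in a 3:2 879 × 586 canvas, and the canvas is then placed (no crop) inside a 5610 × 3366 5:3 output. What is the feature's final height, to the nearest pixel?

Inside the 879×586 canvas the feature is width-limited at 879.00 × 494.44.
3:2 in 5610×3366: fills the height, so the intermediate becomes 5049.00 × 3366.00 — a scale of ×5.7440.
The feature scales with it: height 494.44 × 5.7440 ≈ 2840.06.

2840 px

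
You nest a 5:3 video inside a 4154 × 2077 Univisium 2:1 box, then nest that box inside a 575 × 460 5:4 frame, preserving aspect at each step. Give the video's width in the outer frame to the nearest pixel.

First fit — 5:3 into 4154×2077 spans the height: 3461.67 × 2077.00.
Second fit — the Univisium 2:1 canvas into 575×460 spans the width: 575.00 × 287.50 (×0.1384 from 4154×2077).
So the video's width is 3461.67 × 0.1384 ≈ 479.17.

479 px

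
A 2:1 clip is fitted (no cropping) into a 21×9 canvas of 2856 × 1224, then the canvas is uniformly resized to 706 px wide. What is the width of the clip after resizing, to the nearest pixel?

In the 2856×1224 frame the clip fills the height: width = 1224 × 2/1 ≈ 2448.00 px.
Scaling 2856 → 706 is ×0.2472, so the width becomes 2448.00 × 0.2472 ≈ 605.14 px.

605 px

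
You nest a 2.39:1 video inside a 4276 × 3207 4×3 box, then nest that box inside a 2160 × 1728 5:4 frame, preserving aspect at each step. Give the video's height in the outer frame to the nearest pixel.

904 px

First fit — 2.39:1 into 4276×3207 spans the width: 4276.00 × 1789.12.
4×3 in 2160×1728: fills the width, so the intermediate becomes 2160.00 × 1620.00 — a scale of ×0.5051.
The video scales with it: height 1789.12 × 0.5051 ≈ 903.77.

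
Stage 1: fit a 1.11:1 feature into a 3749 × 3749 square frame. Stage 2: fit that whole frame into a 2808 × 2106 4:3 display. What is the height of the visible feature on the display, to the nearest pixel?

1897 px

1.11:1 in 3749×3749: fills the width, so the feature is 3749.00 × 3377.48.
square in 2808×2106: fills the height, so the intermediate becomes 2106.00 × 2106.00 — a scale of ×0.5617.
Applying the same ×0.5617: 3377.48 → 1897.30.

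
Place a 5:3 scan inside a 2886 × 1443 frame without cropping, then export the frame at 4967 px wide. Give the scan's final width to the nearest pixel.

4139 px

In the 2886×1443 frame the scan fills the height: width = 1443 × 5/3 ≈ 2405.00 px.
The frame scales by 4967/2886 = 1.7211; 2405.00 × 1.7211 ≈ 4139.17 px.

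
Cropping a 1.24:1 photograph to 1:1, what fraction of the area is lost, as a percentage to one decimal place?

19.4%

Going from 1.24:1 to 1:1 means cutting width while keeping height.
Fraction kept = (1.000)/(1.240) ≈ 80.65%, so 19.35% is lost.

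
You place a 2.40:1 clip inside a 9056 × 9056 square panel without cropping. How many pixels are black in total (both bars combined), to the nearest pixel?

47839829 pixels

2.40:1 is wider than square, so it spans the full width.
That makes the image 3773.3333 px tall (9056 / 2.400).
9056 − 3773.3333 = 5282.6667 px of bars.
Bar area = 5282.6667 × 9056 ≈ 47839829 px.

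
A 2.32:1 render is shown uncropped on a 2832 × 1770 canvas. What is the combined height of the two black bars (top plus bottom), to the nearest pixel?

549 px

2.32:1 is wider than 16:10, so it spans the full width.
Content height = 2832 / 2.320 ≈ 1220.69 px.
Leftover height: 1770 − 1220.69 = 549.31 px.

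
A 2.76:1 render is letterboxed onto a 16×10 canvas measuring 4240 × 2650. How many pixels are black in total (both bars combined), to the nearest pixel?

2.76:1 is wider than 16×10, so it spans the full width.
That makes the image 1536.2319 px tall (4240 / 2.760).
Leftover height: 2650 − 1536.2319 = 1113.7681 px.
That's 1113.7681 × 4240 ≈ 4722377 black pixels.

4722377 pixels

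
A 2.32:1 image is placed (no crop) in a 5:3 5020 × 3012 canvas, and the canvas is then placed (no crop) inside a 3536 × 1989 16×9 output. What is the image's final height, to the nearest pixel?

1429 px

Inside the 5020×3012 canvas the image is width-limited at 5020.00 × 2163.79.
The 5:3 canvas is height-limited in 3536×1989, giving 3315.00 × 1989.00; scale factor 0.6604.
The image scales with it: height 2163.79 × 0.6604 ≈ 1428.88.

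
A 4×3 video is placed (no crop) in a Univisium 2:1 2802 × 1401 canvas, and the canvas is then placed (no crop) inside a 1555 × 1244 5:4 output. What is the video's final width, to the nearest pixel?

1037 px

First fit — 4×3 into 2802×1401 spans the height: 1868.00 × 1401.00.
Univisium 2:1 in 1555×1244: fills the width, so the intermediate becomes 1555.00 × 777.50 — a scale of ×0.5550.
The video scales with it: width 1868.00 × 0.5550 ≈ 1036.67.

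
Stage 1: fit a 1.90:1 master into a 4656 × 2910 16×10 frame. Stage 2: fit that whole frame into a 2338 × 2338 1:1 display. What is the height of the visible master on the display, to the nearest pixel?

1.90:1 in 4656×2910: fills the width, so the master is 4656.00 × 2450.53.
16×10 in 2338×2338: fills the width, so the intermediate becomes 2338.00 × 1461.25 — a scale of ×0.5021.
Applying the same ×0.5021: 2450.53 → 1230.53.

1231 px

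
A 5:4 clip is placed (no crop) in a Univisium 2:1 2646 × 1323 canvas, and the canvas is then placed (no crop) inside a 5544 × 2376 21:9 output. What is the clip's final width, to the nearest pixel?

5:4 in 2646×1323: fills the height, so the clip is 1653.75 × 1323.00.
The Univisium 2:1 canvas is height-limited in 5544×2376, giving 4752.00 × 2376.00; scale factor 1.7959.
Applying the same ×1.7959: 1653.75 → 2970.00.

2970 px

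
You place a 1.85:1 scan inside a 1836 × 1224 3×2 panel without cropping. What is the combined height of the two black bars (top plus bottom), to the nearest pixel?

Since 1.850 > 1.500, the scan is width-limited.
Content height = 1836 / 1.850 ≈ 992.43 px.
Leftover height: 1224 − 992.43 = 231.57 px.

232 px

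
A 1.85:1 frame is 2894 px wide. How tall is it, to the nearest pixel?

1564 px

At 1.85:1, 2894 / 1.850 ≈ 1564.32.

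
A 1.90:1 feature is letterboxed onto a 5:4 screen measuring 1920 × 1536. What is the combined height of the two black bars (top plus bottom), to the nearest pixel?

1.90:1 is wider than 5:4, so it spans the full width.
Content height = 1920 / 1.900 ≈ 1010.53 px.
Black = 1536 − 1010.53 = 525.47 px.

525 px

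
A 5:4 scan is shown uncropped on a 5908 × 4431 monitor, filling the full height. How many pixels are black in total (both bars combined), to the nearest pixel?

That makes the image 5538.7500 px wide (4431 × 5/4).
Leftover width: 5908 − 5538.7500 = 369.2500 px.
That's 369.2500 × 4431 ≈ 1636147 black pixels.

1636147 pixels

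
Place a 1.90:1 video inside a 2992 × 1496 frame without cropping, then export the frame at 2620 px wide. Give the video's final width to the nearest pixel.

2489 px

Fitted into 2992×1496, the video spans the height; its width is 1496 × 1.900 ≈ 2842.40 px.
The frame scales by 2620/2992 = 0.8757; 2842.40 × 0.8757 ≈ 2489.00 px.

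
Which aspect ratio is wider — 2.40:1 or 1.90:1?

2.40:1

2.4 and 1.9; 2.4 > 1.9.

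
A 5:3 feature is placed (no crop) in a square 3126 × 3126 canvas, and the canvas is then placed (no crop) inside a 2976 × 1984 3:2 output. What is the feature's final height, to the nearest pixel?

1190 px

First fit — 5:3 into 3126×3126 spans the width: 3126.00 × 1875.60.
square in 2976×1984: fills the height, so the intermediate becomes 1984.00 × 1984.00 — a scale of ×0.6347.
The feature scales with it: height 1875.60 × 0.6347 ≈ 1190.40.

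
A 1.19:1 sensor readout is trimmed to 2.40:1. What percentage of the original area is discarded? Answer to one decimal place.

50.4%

2.40:1 is wider than 1.19:1, so the crop keeps the full width and trims the height.
Fraction kept = (1.190)/(2.400) ≈ 49.58%, so 50.42% is lost.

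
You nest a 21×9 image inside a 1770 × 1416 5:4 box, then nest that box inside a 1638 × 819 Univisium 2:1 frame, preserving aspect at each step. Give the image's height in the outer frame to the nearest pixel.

439 px

21×9 in 1770×1416: fills the width, so the image is 1770.00 × 758.57.
Second fit — the 5:4 canvas into 1638×819 spans the height: 1023.75 × 819.00 (×0.5784 from 1770×1416).
So the image's height is 758.57 × 0.5784 ≈ 438.75.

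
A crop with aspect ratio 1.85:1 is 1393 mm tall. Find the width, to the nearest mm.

Width = 1393 × 1.850 = 2577.05.

2577 mm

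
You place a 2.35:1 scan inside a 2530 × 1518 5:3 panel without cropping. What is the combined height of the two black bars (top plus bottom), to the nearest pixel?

441 px

2.35:1 (2.350) > 5:3 (1.667), so the scan fills the width.
That makes the image 1076.60 px tall (2530 / 2.350).
Leftover height: 1518 − 1076.60 = 441.40 px.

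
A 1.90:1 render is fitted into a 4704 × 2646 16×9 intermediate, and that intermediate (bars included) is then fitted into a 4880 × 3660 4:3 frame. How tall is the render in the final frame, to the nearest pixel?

2568 px

Inside the 4704×2646 canvas the render is width-limited at 4704.00 × 2475.79.
Second fit — the 16×9 canvas into 4880×3660 spans the width: 4880.00 × 2745.00 (×1.0374 from 4704×2646).
So the render's height is 2475.79 × 1.0374 ≈ 2568.42.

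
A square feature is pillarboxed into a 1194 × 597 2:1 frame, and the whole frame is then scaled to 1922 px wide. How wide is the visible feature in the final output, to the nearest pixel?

961 px

In the 1194×597 frame the feature fills the height: width = 597 × 1/1 ≈ 597.00 px.
Scaling 1194 → 1922 is ×1.6097, so the width becomes 597.00 × 1.6097 ≈ 961.00 px.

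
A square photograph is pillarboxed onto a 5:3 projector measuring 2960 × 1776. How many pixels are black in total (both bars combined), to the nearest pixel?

Since 1.000 < 1.667, the photograph is height-limited.
The photograph is 1776 × 1/1 ≈ 1776.0000 px wide.
Leftover width: 2960 − 1776.0000 = 1184.0000 px.
Bar area = 1184.0000 × 1776 ≈ 2102784 px.

2102784 pixels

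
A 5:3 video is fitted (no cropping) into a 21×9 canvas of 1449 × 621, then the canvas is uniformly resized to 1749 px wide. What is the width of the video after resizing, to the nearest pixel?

1249 px

Fitted into 1449×621, the video spans the height; its width is 621 × 5/3 ≈ 1035.00 px.
Resizing to 1749 px wide multiplies everything by 1.2070: 1035.00 → 1249.29 px.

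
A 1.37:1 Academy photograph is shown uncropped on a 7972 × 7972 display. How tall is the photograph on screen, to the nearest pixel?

Since 1.370 > 1.000, the photograph is width-limited.
The photograph is 7972 / 1.370 ≈ 5818.98 px tall.

5819 px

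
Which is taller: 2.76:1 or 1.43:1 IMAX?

2.76 and 1.43; 2.76 > 1.43. The smaller width-to-height ratio is the taller frame.

1.43:1 IMAX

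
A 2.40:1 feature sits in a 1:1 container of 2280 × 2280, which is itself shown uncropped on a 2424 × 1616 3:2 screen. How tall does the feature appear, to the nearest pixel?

Inside the 2280×2280 canvas the feature is width-limited at 2280.00 × 950.00.
The 1:1 canvas is height-limited in 2424×1616, giving 1616.00 × 1616.00; scale factor 0.7088.
So the feature's height is 950.00 × 0.7088 ≈ 673.33.

673 px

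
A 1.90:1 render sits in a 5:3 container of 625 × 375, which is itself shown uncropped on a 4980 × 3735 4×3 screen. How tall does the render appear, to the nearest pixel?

Inside the 625×375 canvas the render is width-limited at 625.00 × 328.95.
5:3 in 4980×3735: fills the width, so the intermediate becomes 4980.00 × 2988.00 — a scale of ×7.9680.
Applying the same ×7.9680: 328.95 → 2621.05.

2621 px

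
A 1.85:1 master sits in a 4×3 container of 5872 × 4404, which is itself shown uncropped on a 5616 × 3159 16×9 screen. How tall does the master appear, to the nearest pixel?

2277 px

First fit — 1.85:1 into 5872×4404 spans the width: 5872.00 × 3174.05.
Second fit — the 4×3 canvas into 5616×3159 spans the height: 4212.00 × 3159.00 (×0.7173 from 5872×4404).
So the master's height is 3174.05 × 0.7173 ≈ 2276.76.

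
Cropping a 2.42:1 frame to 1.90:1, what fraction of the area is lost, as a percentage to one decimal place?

21.5%

The height stays; only width is cut (since 1.90:1 is narrower than 2.42:1).
Fraction kept = (1.900)/(2.420) ≈ 78.51%, so 21.49% is lost.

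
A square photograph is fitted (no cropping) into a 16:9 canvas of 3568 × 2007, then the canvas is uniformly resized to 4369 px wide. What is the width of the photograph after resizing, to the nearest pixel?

2458 px

At 3568×2007 the photograph is height-limited, so width = 2007 × 1/1 ≈ 2007.00 px.
Resizing to 4369 px wide multiplies everything by 1.2245: 2007.00 → 2457.56 px.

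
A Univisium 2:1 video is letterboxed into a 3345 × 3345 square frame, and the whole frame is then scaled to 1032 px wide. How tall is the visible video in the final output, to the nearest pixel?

In the 3345×3345 frame the video fills the width: height = 3345 × 1/2 ≈ 1672.50 px.
The frame scales by 1032/3345 = 0.3085; 1672.50 × 0.3085 ≈ 516.00 px.

516 px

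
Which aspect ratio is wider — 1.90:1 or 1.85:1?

1.9 and 1.85; 1.9 > 1.85.

1.90:1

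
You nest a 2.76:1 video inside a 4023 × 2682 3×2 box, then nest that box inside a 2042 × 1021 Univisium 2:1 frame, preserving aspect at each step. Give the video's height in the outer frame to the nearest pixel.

2.76:1 in 4023×2682: fills the width, so the video is 4023.00 × 1457.61.
3×2 in 2042×1021: fills the height, so the intermediate becomes 1531.50 × 1021.00 — a scale of ×0.3807.
Applying the same ×0.3807: 1457.61 → 554.89.

555 px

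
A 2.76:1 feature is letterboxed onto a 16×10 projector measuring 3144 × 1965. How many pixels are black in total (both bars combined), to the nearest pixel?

2596534 pixels

Since 2.760 > 1.600, the feature is width-limited.
Content height = 3144 / 2.760 ≈ 1139.1304 px.
Black = 1965 − 1139.1304 = 825.8696 px.
That's 825.8696 × 3144 ≈ 2596534 black pixels.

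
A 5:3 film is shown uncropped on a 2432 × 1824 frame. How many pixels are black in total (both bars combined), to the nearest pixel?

887194 pixels

5:3 is wider than 4×3, so it spans the full width.
The film is 2432 × 3/5 ≈ 1459.2000 px tall.
Leftover height: 1824 − 1459.2000 = 364.8000 px.
Bar area = 364.8000 × 2432 ≈ 887194 px.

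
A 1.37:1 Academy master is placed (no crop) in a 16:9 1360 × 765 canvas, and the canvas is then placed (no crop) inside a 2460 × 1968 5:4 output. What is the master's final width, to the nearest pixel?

1.37:1 Academy in 1360×765: fills the height, so the master is 1048.05 × 765.00.
The 16:9 canvas is width-limited in 2460×1968, giving 2460.00 × 1383.75; scale factor 1.8088.
Applying the same ×1.8088: 1048.05 → 1895.74.

1896 px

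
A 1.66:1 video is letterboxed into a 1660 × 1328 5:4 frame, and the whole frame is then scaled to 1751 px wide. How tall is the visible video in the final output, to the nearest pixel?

1055 px

Fitted into 1660×1328, the video spans the width; its height is 1660 / 1.660 ≈ 1000.00 px.
Resizing to 1751 px wide multiplies everything by 1.0548: 1000.00 → 1054.82 px.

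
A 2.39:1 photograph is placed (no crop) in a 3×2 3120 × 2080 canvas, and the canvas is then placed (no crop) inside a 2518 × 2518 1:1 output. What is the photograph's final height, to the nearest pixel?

Inside the 3120×2080 canvas the photograph is width-limited at 3120.00 × 1305.44.
3×2 in 2518×2518: fills the width, so the intermediate becomes 2518.00 × 1678.67 — a scale of ×0.8071.
So the photograph's height is 1305.44 × 0.8071 ≈ 1053.56.

1054 px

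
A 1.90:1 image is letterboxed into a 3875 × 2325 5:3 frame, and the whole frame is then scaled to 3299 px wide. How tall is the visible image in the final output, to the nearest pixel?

In the 3875×2325 frame the image fills the width: height = 3875 / 1.900 ≈ 2039.47 px.
Resizing to 3299 px wide multiplies everything by 0.8514: 2039.47 → 1736.32 px.

1736 px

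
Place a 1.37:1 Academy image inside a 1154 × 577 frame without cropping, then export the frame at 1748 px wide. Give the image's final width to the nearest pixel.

1197 px

In the 1154×577 frame the image fills the height: width = 577 × 1.370 ≈ 790.49 px.
Scaling 1154 → 1748 is ×1.5147, so the width becomes 790.49 × 1.5147 ≈ 1197.38 px.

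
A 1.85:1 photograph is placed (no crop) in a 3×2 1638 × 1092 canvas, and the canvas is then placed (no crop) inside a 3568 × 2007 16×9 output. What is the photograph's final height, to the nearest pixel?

1627 px

First fit — 1.85:1 into 1638×1092 spans the width: 1638.00 × 885.41.
Second fit — the 3×2 canvas into 3568×2007 spans the height: 3010.50 × 2007.00 (×1.8379 from 1638×1092).
The photograph scales with it: height 885.41 × 1.8379 ≈ 1627.30.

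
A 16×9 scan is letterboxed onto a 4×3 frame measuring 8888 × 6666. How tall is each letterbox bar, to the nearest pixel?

833 px

Since 1.778 > 1.333, the scan is width-limited.
That makes the image 4999.50 px tall (8888 × 9/16).
Leftover height: 6666 − 4999.50 = 1666.50 px → 833.25 each side.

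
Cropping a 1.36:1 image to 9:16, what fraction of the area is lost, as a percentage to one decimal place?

Going from 1.36:1 to 9:16 means cutting width while keeping height.
(0.562)/(1.360) ≈ 0.414 of the area survives, leaving 58.64% discarded.

58.6%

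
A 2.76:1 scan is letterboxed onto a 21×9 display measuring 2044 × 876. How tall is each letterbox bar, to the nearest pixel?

2.76:1 is wider than 21×9, so it spans the full width.
The scan is 2044 / 2.760 ≈ 740.58 px tall.
Leftover height: 876 − 740.58 = 135.42 px → 67.71 each side.

68 px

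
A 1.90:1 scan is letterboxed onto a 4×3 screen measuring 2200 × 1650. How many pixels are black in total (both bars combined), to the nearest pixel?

1082632 pixels

1.90:1 (1.900) > 4×3 (1.333), so the scan fills the width.
Content height = 2200 / 1.900 ≈ 1157.8947 px.
1650 − 1157.8947 = 492.1053 px of bars.
That's 492.1053 × 2200 ≈ 1082632 black pixels.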